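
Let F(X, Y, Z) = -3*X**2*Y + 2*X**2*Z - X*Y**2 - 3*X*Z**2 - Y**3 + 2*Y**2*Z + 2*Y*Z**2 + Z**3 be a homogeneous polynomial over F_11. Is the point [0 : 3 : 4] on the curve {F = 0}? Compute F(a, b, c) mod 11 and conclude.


F(0,3,4) ≡ 7 (mod 11); P is NOT on the curve.

Evaluate F(0, 3, 4) term-by-term (mod 11).
  -3*X**2*Y ↦ -3·0·3·1 = 0
  2*X**2*Z ↦ 2·0·1·4 = 0
  -X*Y**2 ↦ -1·0·9·1 = 0
  -3*X*Z**2 ↦ -3·0·1·16 = 0
  -Y**3 ↦ -1·1·27·1 = -27
  2*Y**2*Z ↦ 2·1·9·4 = 72
  2*Y*Z**2 ↦ 2·1·3·16 = 96
  Z**3 ↦ 1·1·1·64 = 64
Sum: F(0, 3, 4) = (0) + (0) + (0) + (0) + (-27) + (72) + (96) + (64) = 205.
Reducing mod 11: 205 ≡ 7 (mod 11).
Since F(a, b, c) ≡ 7 ≠ 0 (mod 11), P does NOT lie on the curve.


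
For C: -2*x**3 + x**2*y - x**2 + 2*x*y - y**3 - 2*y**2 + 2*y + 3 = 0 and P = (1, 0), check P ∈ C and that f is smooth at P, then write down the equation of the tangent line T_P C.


Tangent line at P: -8*x + 5*y + 8 = 0.

Step 1: f(1, 0) = 0, so P lies on C.
Step 2: partial derivatives
  f_x(x, y) = -6*x**2 + 2*x*y - 2*x + 2*y, f_y(x, y) = x**2 + 2*x - 3*y**2 - 4*y + 2.
  f_x(P) = -8, f_y(P) = 5 (gradient nonzero, so P is smooth).
Step 3: tangent line at P: -8·(x − 1) + 5·(y − 0) = 0.
Expanding: -8*x + 5*y + 8 = 0.


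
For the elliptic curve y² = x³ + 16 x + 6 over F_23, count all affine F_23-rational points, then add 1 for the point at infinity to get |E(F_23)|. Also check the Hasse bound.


Affine points = {(0, 11), (0, 12), (1, 0), (2, 0), (3, 9), (3, 14), (5, 2), (5, 21), (7, 1), (7, 22), (8, 5), (8, 18), (10, 4), (10, 19), (11, 8), (11, 15), (17, 4), (17, 19), (18, 10), (18, 13), (19, 4), (19, 19), (20, 0), (21, 9), (21, 14), (22, 9), (22, 14)}; affine count = 27; |E(F_23)| = 28.

Discriminant check: Δ ∝ 4a³ + 27b² = 4·16³ + 27·6² = 4·4096 + 27·36 ≡ 14 (mod 23). Nonzero ⇒ E is nonsingular.
For each x ∈ F_23, compute rhs = x³ + 16·x + 6 mod 23, then count y ∈ F_23 with y² ≡ rhs.
  x = 0: rhs = 6, matching y values: 11, 12 (2 points).
  x = 1: rhs = 0, matching y values: 0 (1 points).
  x = 2: rhs = 0, matching y values: 0 (1 points).
  x = 3: rhs = 12, matching y values: 9, 14 (2 points).
  x = 4: rhs = 19, matching y values: none (0 points).
  x = 5: rhs = 4, matching y values: 2, 21 (2 points).
  x = 6: rhs = 19, matching y values: none (0 points).
  x = 7: rhs = 1, matching y values: 1, 22 (2 points).
  x = 8: rhs = 2, matching y values: 5, 18 (2 points).
  x = 9: rhs = 5, matching y values: none (0 points).
  x = 10: rhs = 16, matching y values: 4, 19 (2 points).
  x = 11: rhs = 18, matching y values: 8, 15 (2 points).
  x = 12: rhs = 17, matching y values: none (0 points).
  x = 13: rhs = 19, matching y values: none (0 points).
  x = 14: rhs = 7, matching y values: none (0 points).
  x = 15: rhs = 10, matching y values: none (0 points).
  x = 16: rhs = 11, matching y values: none (0 points).
  x = 17: rhs = 16, matching y values: 4, 19 (2 points).
  x = 18: rhs = 8, matching y values: 10, 13 (2 points).
  x = 19: rhs = 16, matching y values: 4, 19 (2 points).
  x = 20: rhs = 0, matching y values: 0 (1 points).
  x = 21: rhs = 12, matching y values: 9, 14 (2 points).
  x = 22: rhs = 12, matching y values: 9, 14 (2 points).
Total affine count: 27.
Full point count |E(F_23)| = 27 + 1 = 28.
Hasse bound: |28 − (23+1)| = |4| = 4 ≤ 2√23 ≈ 9.5917 ✓.


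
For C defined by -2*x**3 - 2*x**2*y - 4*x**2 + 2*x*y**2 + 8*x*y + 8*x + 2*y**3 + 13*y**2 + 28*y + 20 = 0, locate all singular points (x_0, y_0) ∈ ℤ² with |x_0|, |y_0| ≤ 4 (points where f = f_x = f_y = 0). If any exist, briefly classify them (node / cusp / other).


Singular points: {(0, -2)}; classification: cusp.

Compute partial derivatives:
  f_x = -6*x**2 - 4*x*y - 8*x + 2*y**2 + 8*y + 8.
  f_y = -2*x**2 + 4*x*y + 8*x + 6*y**2 + 26*y + 28.
Scan x_0 ∈ {−4, ..., 4}. For each x_0, f_y(x_0, y) is a polynomial in y; find its integer roots y ∈ {−4, ..., 4}, then test f_x and f at those candidates.
  x = -4: f_y(-4, y) = 6*y**2 + 10*y - 36; no integer root y with |y| ≤ 4.
  x = -3: f_y(-3, y) = 6*y**2 + 14*y - 14; no integer root y with |y| ≤ 4.
  x = -2: f_y(-2, y) = 6*y**2 + 18*y + 4; no integer root y with |y| ≤ 4.
  x = -1: f_y(-1, y) = 6*y**2 + 22*y + 18; no integer root y with |y| ≤ 4.
  x = 0: f_y(0, y) = 6*y**2 + 26*y + 28; vanishes at y ∈ {-2}. (0, -2): f_x = 0, f = 0 — SINGULAR.
  x = 1: f_y(1, y) = 6*y**2 + 30*y + 34; no integer root y with |y| ≤ 4.
  x = 2: f_y(2, y) = 6*y**2 + 34*y + 36; no integer root y with |y| ≤ 4.
  x = 3: f_y(3, y) = 6*y**2 + 38*y + 34; no integer root y with |y| ≤ 4.
  x = 4: f_y(4, y) = 6*y**2 + 42*y + 28; no integer root y with |y| ≤ 4.
Only singular point on the grid: (0, -2).
Classify: substitute x = 0 + u, y = -2 + v and expand: f = -2*u**3 - 2*u**2*v + 2*u*v**2 + 2*v**3 + v**2.
No constant or linear terms (consistent with a singular point). Quadratic part: v**2. Cubic part: -2*u**3 - 2*u**2*v + 2*u*v**2 + 2*v**3.
The quadratic part v**2 is a perfect square, so there is a single (double) tangent line v = 0, i.e. y = -2. Restricting the cubic part to that line (v = 0) leaves -2*u**3 ≠ 0, so f is not divisible by v and the branch is v² ≈ 2*u**3 to lowest order — this is a cusp.
Classification: cusp.


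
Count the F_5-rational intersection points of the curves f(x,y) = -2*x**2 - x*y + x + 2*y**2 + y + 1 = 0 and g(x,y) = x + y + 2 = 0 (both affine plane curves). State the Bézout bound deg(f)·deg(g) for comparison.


Common zeros: ∅; count = 0; Bézout bound = 2.

deg(f) = 2, deg(g) = 1, so Bézout bound = 2.
Scan x ∈ F_5. For each x, list the y ∈ F_5 with f(x, y) ≡ 0 and those with g(x, y) ≡ 0 (mod 5); the common zeros in that column are the intersection.
  x = 0: f ≡ 0 at y ∈ ∅; g ≡ 0 at y ∈ {3}; common: ∅.
  x = 1: f ≡ 0 at y ∈ {0}; g ≡ 0 at y ∈ {2}; common: ∅.
  x = 2: f ≡ 0 at y ∈ {0, 3}; g ≡ 0 at y ∈ {1}; common: ∅.
  x = 3: f ≡ 0 at y ∈ {2, 4}; g ≡ 0 at y ∈ {0}; common: ∅.
  x = 4: f ≡ 0 at y ∈ {2}; g ≡ 0 at y ∈ {4}; common: ∅.
Collecting: common zeros = ∅, so the count is 0.
Comparison with the Bézout bound: 0 ≤ 2 = deg(f)·deg(g), as expected for curves with no common component (the affine F_5-count falls short of the bound because intersections may lie at infinity, over extension fields, or carry multiplicity).


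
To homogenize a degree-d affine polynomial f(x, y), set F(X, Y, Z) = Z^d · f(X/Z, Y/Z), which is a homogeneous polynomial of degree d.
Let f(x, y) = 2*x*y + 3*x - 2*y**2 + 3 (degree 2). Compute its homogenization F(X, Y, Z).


F(X, Y, Z) = 2*X*Y + 3*X*Z - 2*Y**2 + 3*Z**2

deg(f) = 2.
Substitute x = X/Z, y = Y/Z into f, then multiply by Z^2.
  monomial 2·x^1·y^1 ↦ 2·X^1·Y^1·Z^0.
  monomial 3·x^1·y^0 ↦ 3·X^1·Y^0·Z^1.
  monomial -2·x^0·y^2 ↦ -2·X^0·Y^2·Z^0.
  monomial 3·x^0·y^0 ↦ 3·X^0·Y^0·Z^2.
Collecting: F(X, Y, Z) = 2*X*Y + 3*X*Z - 2*Y**2 + 3*Z**2.


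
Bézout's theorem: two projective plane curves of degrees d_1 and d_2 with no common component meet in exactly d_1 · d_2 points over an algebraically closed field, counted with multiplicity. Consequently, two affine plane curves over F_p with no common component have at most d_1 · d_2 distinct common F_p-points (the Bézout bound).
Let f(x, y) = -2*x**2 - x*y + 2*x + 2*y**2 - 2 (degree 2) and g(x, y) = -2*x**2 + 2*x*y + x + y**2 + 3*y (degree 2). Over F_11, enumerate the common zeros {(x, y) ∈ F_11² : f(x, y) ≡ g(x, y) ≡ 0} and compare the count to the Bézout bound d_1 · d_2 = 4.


Common zeros: ∅; count = 0; Bézout bound = 4.

deg(f) = 2, deg(g) = 2, so Bézout bound = 4.
Scan x ∈ F_11. For each x, list the y ∈ F_11 with f(x, y) ≡ 0 and those with g(x, y) ≡ 0 (mod 11); the common zeros in that column are the intersection.
  x = 0: f ≡ 0 at y ∈ {1, 10}; g ≡ 0 at y ∈ {0, 8}; common: ∅.
  x = 1: f ≡ 0 at y ∈ ∅; g ≡ 0 at y ∈ ∅; common: ∅.
  x = 2: f ≡ 0 at y ∈ ∅; g ≡ 0 at y ∈ ∅; common: ∅.
  x = 3: f ≡ 0 at y ∈ {9}; g ≡ 0 at y ∈ {5, 8}; common: ∅.
  x = 4: f ≡ 0 at y ∈ {6, 7}; g ≡ 0 at y ∈ ∅; common: ∅.
  x = 5: f ≡ 0 at y ∈ {2, 6}; g ≡ 0 at y ∈ ∅; common: ∅.
  x = 6: f ≡ 0 at y ∈ {1, 2}; g ≡ 0 at y ∈ {0, 7}; common: ∅.
  x = 7: f ≡ 0 at y ∈ {10}; g ≡ 0 at y ∈ {7, 9}; common: ∅.
  x = 8: f ≡ 0 at y ∈ ∅; g ≡ 0 at y ∈ {5, 9}; common: ∅.
  x = 9: f ≡ 0 at y ∈ ∅; g ≡ 0 at y ∈ ∅; common: ∅.
  x = 10: f ≡ 0 at y ∈ {7, 9}; g ≡ 0 at y ∈ ∅; common: ∅.
Collecting: common zeros = ∅, so the count is 0.
Comparison with the Bézout bound: 0 ≤ 4 = deg(f)·deg(g), as expected for curves with no common component (the affine F_11-count falls short of the bound because intersections may lie at infinity, over extension fields, or carry multiplicity).


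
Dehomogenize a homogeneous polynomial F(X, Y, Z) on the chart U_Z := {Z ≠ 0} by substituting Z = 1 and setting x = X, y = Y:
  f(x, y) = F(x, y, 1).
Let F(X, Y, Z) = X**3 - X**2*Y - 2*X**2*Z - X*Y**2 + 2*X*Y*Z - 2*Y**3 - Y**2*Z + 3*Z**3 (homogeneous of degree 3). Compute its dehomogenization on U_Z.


f(x, y) = x**3 - x**2*y - 2*x**2 - x*y**2 + 2*x*y - 2*y**3 - y**2 + 3

On U_Z we set Z = 1. Each monomial c·X^i·Y^j·Z^k in F becomes c·x^i·y^j·1^k = c·x^i·y^j.
Substituting Z = 1: F(X, Y, 1) = x**3 - x**2*y - 2*x**2 - x*y**2 + 2*x*y - 2*y**3 - y**2 + 3.
Note: deg(f) ≤ deg(F) = 3; strict inequality happens when F is divisible by Z (lost terms).


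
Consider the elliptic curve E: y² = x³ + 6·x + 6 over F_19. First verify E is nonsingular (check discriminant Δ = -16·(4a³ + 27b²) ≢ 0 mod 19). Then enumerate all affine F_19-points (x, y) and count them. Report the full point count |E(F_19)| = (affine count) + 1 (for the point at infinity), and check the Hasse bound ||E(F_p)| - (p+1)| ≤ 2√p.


Affine points = {(0, 5), (0, 14), (2, 8), (2, 11), (5, 3), (5, 16), (6, 7), (6, 12), (7, 7), (7, 12), (11, 4), (11, 15), (12, 1), (12, 18), (13, 1), (13, 18), (17, 9), (17, 10)}; affine count = 18; |E(F_19)| = 19.

Discriminant check: Δ ∝ 4a³ + 27b² = 4·6³ + 27·6² = 4·216 + 27·36 ≡ 12 (mod 19). Nonzero ⇒ E is nonsingular.
For each x ∈ F_19, compute rhs = x³ + 6·x + 6 mod 19, then count y ∈ F_19 with y² ≡ rhs.
  x = 0: rhs = 6, matching y values: 5, 14 (2 points).
  x = 1: rhs = 13, matching y values: none (0 points).
  x = 2: rhs = 7, matching y values: 8, 11 (2 points).
  x = 3: rhs = 13, matching y values: none (0 points).
  x = 4: rhs = 18, matching y values: none (0 points).
  x = 5: rhs = 9, matching y values: 3, 16 (2 points).
  x = 6: rhs = 11, matching y values: 7, 12 (2 points).
  x = 7: rhs = 11, matching y values: 7, 12 (2 points).
  x = 8: rhs = 15, matching y values: none (0 points).
  x = 9: rhs = 10, matching y values: none (0 points).
  x = 10: rhs = 2, matching y values: none (0 points).
  x = 11: rhs = 16, matching y values: 4, 15 (2 points).
  x = 12: rhs = 1, matching y values: 1, 18 (2 points).
  x = 13: rhs = 1, matching y values: 1, 18 (2 points).
  x = 14: rhs = 3, matching y values: none (0 points).
  x = 15: rhs = 13, matching y values: none (0 points).
  x = 16: rhs = 18, matching y values: none (0 points).
  x = 17: rhs = 5, matching y values: 9, 10 (2 points).
  x = 18: rhs = 18, matching y values: none (0 points).
Total affine count: 18.
Full point count |E(F_19)| = 18 + 1 = 19.
Hasse bound: |19 − (19+1)| = |-1| = 1 ≤ 2√19 ≈ 8.7178 ✓.


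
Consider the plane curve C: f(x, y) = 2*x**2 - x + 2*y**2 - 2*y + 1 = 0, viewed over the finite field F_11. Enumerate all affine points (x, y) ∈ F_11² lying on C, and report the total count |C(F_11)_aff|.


Affine F_11-points: {(2, 2), (2, 10), (4, 2), (4, 10), (7, 5), (7, 7), (8, 0), (8, 1), (9, 0), (9, 1), (10, 5), (10, 7)}; count = 12.

For each of the 121 pairs (x, y) ∈ F_11², evaluate f(x, y) mod 11. Record the zeros.
  x = 0: [0↦1, 1↦1, 2↦5, 3↦2, 4↦3, 5↦8, 6↦6, 7↦8, 8↦3, 9↦2, 10↦5]  zeros at y ∈ ∅
  x = 1: [0↦2, 1↦2, 2↦6, 3↦3, 4↦4, 5↦9, 6↦7, 7↦9, 8↦4, 9↦3, 10↦6]  zeros at y ∈ ∅
  x = 2: [0↦7, 1↦7, 2↦0, 3↦8, 4↦9, 5↦3, 6↦1, 7↦3, 8↦9, 9↦8, 10↦0]  zeros at y ∈ {2, 10}
  x = 3: [0↦5, 1↦5, 2↦9, 3↦6, 4↦7, 5↦1, 6↦10, 7↦1, 8↦7, 9↦6, 10↦9]  zeros at y ∈ ∅
  x = 4: [0↦7, 1↦7, 2↦0, 3↦8, 4↦9, 5↦3, 6↦1, 7↦3, 8↦9, 9↦8, 10↦0]  zeros at y ∈ {2, 10}
  x = 5: [0↦2, 1↦2, 2↦6, 3↦3, 4↦4, 5↦9, 6↦7, 7↦9, 8↦4, 9↦3, 10↦6]  zeros at y ∈ ∅
  x = 6: [0↦1, 1↦1, 2↦5, 3↦2, 4↦3, 5↦8, 6↦6, 7↦8, 8↦3, 9↦2, 10↦5]  zeros at y ∈ ∅
  x = 7: [0↦4, 1↦4, 2↦8, 3↦5, 4↦6, 5↦0, 6↦9, 7↦0, 8↦6, 9↦5, 10↦8]  zeros at y ∈ {5, 7}
  x = 8: [0↦0, 1↦0, 2↦4, 3↦1, 4↦2, 5↦7, 6↦5, 7↦7, 8↦2, 9↦1, 10↦4]  zeros at y ∈ {0, 1}
  x = 9: [0↦0, 1↦0, 2↦4, 3↦1, 4↦2, 5↦7, 6↦5, 7↦7, 8↦2, 9↦1, 10↦4]  zeros at y ∈ {0, 1}
  x = 10: [0↦4, 1↦4, 2↦8, 3↦5, 4↦6, 5↦0, 6↦9, 7↦0, 8↦6, 9↦5, 10↦8]  zeros at y ∈ {5, 7}
Collecting zeros: affine points = {(2, 2), (2, 10), (4, 2), (4, 10), (7, 5), (7, 7), (8, 0), (8, 1), (9, 0), (9, 1), (10, 5), (10, 7)}.
Total count |C(F_11)_aff| = 12.


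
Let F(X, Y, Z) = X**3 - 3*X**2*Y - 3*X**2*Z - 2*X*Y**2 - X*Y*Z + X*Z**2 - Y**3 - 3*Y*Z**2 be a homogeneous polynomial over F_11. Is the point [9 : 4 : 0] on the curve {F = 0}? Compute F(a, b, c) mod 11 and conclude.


F(9,4,0) ≡ 10 (mod 11); P is NOT on the curve.

Evaluate F(9, 4, 0) term-by-term (mod 11).
  X**3 ↦ 1·729·1·1 = 729
  -3*X**2*Y ↦ -3·81·4·1 = -972
  -3*X**2*Z ↦ -3·81·1·0 = 0
  -2*X*Y**2 ↦ -2·9·16·1 = -288
  -X*Y*Z ↦ -1·9·4·0 = 0
  X*Z**2 ↦ 1·9·1·0 = 0
  -Y**3 ↦ -1·1·64·1 = -64
  -3*Y*Z**2 ↦ -3·1·4·0 = 0
Sum: F(9, 4, 0) = (729) + (-972) + (0) + (-288) + (0) + (0) + (-64) + (0) = -595.
Reducing mod 11: -595 ≡ 10 (mod 11).
Since F(a, b, c) ≡ 10 ≠ 0 (mod 11), P does NOT lie on the curve.


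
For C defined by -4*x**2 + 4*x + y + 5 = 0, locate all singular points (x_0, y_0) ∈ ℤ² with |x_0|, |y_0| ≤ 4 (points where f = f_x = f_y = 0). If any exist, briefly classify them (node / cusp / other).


No singular points in the scanned grid; C is smooth there.

Compute partial derivatives:
  f_x = 4 - 8*x.
  f_y = 1.
f_y = 1 is a nonzero constant, so f_y never vanishes: no point (x, y) can satisfy f = f_x = f_y = 0. In particular no (x, y) ∈ {−4, ..., 4}² is singular; the curve is smooth.


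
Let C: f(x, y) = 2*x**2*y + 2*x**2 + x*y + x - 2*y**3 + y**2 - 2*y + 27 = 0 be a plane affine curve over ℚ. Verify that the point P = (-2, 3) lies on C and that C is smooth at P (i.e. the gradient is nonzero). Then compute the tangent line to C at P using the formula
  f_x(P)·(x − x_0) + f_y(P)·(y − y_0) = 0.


Tangent line at P: -28*x - 44*y + 76 = 0.

Step 1: f(-2, 3) = 0, so P lies on C.
Step 2: partial derivatives
  f_x(x, y) = 4*x*y + 4*x + y + 1, f_y(x, y) = 2*x**2 + x - 6*y**2 + 2*y - 2.
  f_x(P) = -28, f_y(P) = -44 (gradient nonzero, so P is smooth).
Step 3: tangent line at P: -28·(x − -2) + -44·(y − 3) = 0.
Expanding: -28*x - 44*y + 76 = 0.


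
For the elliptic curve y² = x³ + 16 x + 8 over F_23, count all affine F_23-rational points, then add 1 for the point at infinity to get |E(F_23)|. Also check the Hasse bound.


Affine points = {(0, 10), (0, 13), (1, 5), (1, 18), (2, 5), (2, 18), (5, 11), (5, 12), (7, 7), (7, 16), (8, 2), (8, 21), (10, 8), (10, 15), (14, 3), (14, 20), (15, 9), (15, 14), (16, 6), (16, 17), (17, 8), (17, 15), (19, 8), (19, 15), (20, 5), (20, 18)}; affine count = 26; |E(F_23)| = 27.

Discriminant check: Δ ∝ 4a³ + 27b² = 4·16³ + 27·8² = 4·4096 + 27·64 ≡ 11 (mod 23). Nonzero ⇒ E is nonsingular.
For each x ∈ F_23, compute rhs = x³ + 16·x + 8 mod 23, then count y ∈ F_23 with y² ≡ rhs.
  x = 0: rhs = 8, matching y values: 10, 13 (2 points).
  x = 1: rhs = 2, matching y values: 5, 18 (2 points).
  x = 2: rhs = 2, matching y values: 5, 18 (2 points).
  x = 3: rhs = 14, matching y values: none (0 points).
  x = 4: rhs = 21, matching y values: none (0 points).
  x = 5: rhs = 6, matching y values: 11, 12 (2 points).
  x = 6: rhs = 21, matching y values: none (0 points).
  x = 7: rhs = 3, matching y values: 7, 16 (2 points).
  x = 8: rhs = 4, matching y values: 2, 21 (2 points).
  x = 9: rhs = 7, matching y values: none (0 points).
  x = 10: rhs = 18, matching y values: 8, 15 (2 points).
  x = 11: rhs = 20, matching y values: none (0 points).
  x = 12: rhs = 19, matching y values: none (0 points).
  x = 13: rhs = 21, matching y values: none (0 points).
  x = 14: rhs = 9, matching y values: 3, 20 (2 points).
  x = 15: rhs = 12, matching y values: 9, 14 (2 points).
  x = 16: rhs = 13, matching y values: 6, 17 (2 points).
  x = 17: rhs = 18, matching y values: 8, 15 (2 points).
  x = 18: rhs = 10, matching y values: none (0 points).
  x = 19: rhs = 18, matching y values: 8, 15 (2 points).
  x = 20: rhs = 2, matching y values: 5, 18 (2 points).
  x = 21: rhs = 14, matching y values: none (0 points).
  x = 22: rhs = 14, matching y values: none (0 points).
Total affine count: 26.
Full point count |E(F_23)| = 26 + 1 = 27.
Hasse bound: |27 − (23+1)| = |3| = 3 ≤ 2√23 ≈ 9.5917 ✓.


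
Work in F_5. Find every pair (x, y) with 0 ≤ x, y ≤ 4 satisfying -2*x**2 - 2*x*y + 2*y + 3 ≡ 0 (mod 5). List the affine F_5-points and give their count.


Affine F_5-points: {(0, 1), (2, 0), (3, 0), (4, 1)}; count = 4.

For each of the 25 pairs (x, y) ∈ F_5², evaluate f(x, y) mod 5. Record the zeros.
  x = 0: [0↦3, 1↦0, 2↦2, 3↦4, 4↦1]  zeros at y ∈ {1}
  x = 1: [0↦1, 1↦1, 2↦1, 3↦1, 4↦1]  zeros at y ∈ ∅
  x = 2: [0↦0, 1↦3, 2↦1, 3↦4, 4↦2]  zeros at y ∈ {0}
  x = 3: [0↦0, 1↦1, 2↦2, 3↦3, 4↦4]  zeros at y ∈ {0}
  x = 4: [0↦1, 1↦0, 2↦4, 3↦3, 4↦2]  zeros at y ∈ {1}
Collecting zeros: affine points = {(0, 1), (2, 0), (3, 0), (4, 1)}.
Total count |C(F_5)_aff| = 4.


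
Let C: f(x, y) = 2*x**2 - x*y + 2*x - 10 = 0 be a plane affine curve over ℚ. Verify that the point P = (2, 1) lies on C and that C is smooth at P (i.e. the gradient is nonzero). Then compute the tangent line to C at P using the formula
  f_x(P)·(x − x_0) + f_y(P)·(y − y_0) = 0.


Tangent line at P: 9*x - 2*y - 16 = 0.

Step 1: f(2, 1) = 0, so P lies on C.
Step 2: partial derivatives
  f_x(x, y) = 4*x - y + 2, f_y(x, y) = -x.
  f_x(P) = 9, f_y(P) = -2 (gradient nonzero, so P is smooth).
Step 3: tangent line at P: 9·(x − 2) + -2·(y − 1) = 0.
Expanding: 9*x - 2*y - 16 = 0.


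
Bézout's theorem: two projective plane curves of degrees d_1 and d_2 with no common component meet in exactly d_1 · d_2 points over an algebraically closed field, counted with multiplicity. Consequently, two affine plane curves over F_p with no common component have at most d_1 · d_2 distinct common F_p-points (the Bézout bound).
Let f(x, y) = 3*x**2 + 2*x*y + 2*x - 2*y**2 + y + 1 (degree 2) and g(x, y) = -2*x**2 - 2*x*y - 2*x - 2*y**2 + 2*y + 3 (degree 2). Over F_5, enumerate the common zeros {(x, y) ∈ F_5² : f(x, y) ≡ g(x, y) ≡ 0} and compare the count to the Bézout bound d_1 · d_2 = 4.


Common zeros: ∅; count = 0; Bézout bound = 4.

deg(f) = 2, deg(g) = 2, so Bézout bound = 4.
Scan x ∈ F_5. For each x, list the y ∈ F_5 with f(x, y) ≡ 0 and those with g(x, y) ≡ 0 (mod 5); the common zeros in that column are the intersection.
  x = 0: f ≡ 0 at y ∈ {1, 2}; g ≡ 0 at y ∈ ∅; common: ∅.
  x = 1: f ≡ 0 at y ∈ ∅; g ≡ 0 at y ∈ ∅; common: ∅.
  x = 2: f ≡ 0 at y ∈ {1, 4}; g ≡ 0 at y ∈ ∅; common: ∅.
  x = 3: f ≡ 0 at y ∈ {2, 4}; g ≡ 0 at y ∈ ∅; common: ∅.
  x = 4: f ≡ 0 at y ∈ ∅; g ≡ 0 at y ∈ {1}; common: ∅.
Collecting: common zeros = ∅, so the count is 0.
Comparison with the Bézout bound: 0 ≤ 4 = deg(f)·deg(g), as expected for curves with no common component (the affine F_5-count falls short of the bound because intersections may lie at infinity, over extension fields, or carry multiplicity).


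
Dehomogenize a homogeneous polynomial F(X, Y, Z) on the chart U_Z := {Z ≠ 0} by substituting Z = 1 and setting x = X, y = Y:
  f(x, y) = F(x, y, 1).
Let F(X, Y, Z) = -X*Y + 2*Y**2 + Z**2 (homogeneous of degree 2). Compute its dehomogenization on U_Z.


f(x, y) = -x*y + 2*y**2 + 1

On U_Z we set Z = 1. Each monomial c·X^i·Y^j·Z^k in F becomes c·x^i·y^j·1^k = c·x^i·y^j.
Substituting Z = 1: F(X, Y, 1) = -x*y + 2*y**2 + 1.
Note: deg(f) ≤ deg(F) = 2; strict inequality happens when F is divisible by Z (lost terms).


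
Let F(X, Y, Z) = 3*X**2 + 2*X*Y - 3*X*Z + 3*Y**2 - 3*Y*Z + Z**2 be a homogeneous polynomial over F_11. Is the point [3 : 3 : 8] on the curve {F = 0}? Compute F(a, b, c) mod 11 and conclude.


F(3,3,8) ≡ 3 (mod 11); P is NOT on the curve.

Evaluate F(3, 3, 8) term-by-term (mod 11).
  3*X**2 ↦ 3·9·1·1 = 27
  2*X*Y ↦ 2·3·3·1 = 18
  -3*X*Z ↦ -3·3·1·8 = -72
  3*Y**2 ↦ 3·1·9·1 = 27
  -3*Y*Z ↦ -3·1·3·8 = -72
  Z**2 ↦ 1·1·1·64 = 64
Sum: F(3, 3, 8) = (27) + (18) + (-72) + (27) + (-72) + (64) = -8.
Reducing mod 11: -8 ≡ 3 (mod 11).
Since F(a, b, c) ≡ 3 ≠ 0 (mod 11), P does NOT lie on the curve.


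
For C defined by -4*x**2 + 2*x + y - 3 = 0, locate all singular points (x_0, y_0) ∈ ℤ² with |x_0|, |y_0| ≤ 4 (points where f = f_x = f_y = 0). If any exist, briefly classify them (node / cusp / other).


No singular points in the scanned grid; C is smooth there.

Compute partial derivatives:
  f_x = 2 - 8*x.
  f_y = 1.
f_y = 1 is a nonzero constant, so f_y never vanishes: no point (x, y) can satisfy f = f_x = f_y = 0. In particular no (x, y) ∈ {−4, ..., 4}² is singular; the curve is smooth.


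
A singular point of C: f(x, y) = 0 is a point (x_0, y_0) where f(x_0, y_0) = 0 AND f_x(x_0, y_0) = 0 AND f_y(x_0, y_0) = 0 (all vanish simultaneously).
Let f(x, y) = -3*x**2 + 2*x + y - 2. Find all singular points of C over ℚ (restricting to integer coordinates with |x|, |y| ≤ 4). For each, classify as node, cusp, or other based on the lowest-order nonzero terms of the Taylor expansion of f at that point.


No singular points in the scanned grid; C is smooth there.

Compute partial derivatives:
  f_x = 2 - 6*x.
  f_y = 1.
f_y = 1 is a nonzero constant, so f_y never vanishes: no point (x, y) can satisfy f = f_x = f_y = 0. In particular no (x, y) ∈ {−4, ..., 4}² is singular; the curve is smooth.


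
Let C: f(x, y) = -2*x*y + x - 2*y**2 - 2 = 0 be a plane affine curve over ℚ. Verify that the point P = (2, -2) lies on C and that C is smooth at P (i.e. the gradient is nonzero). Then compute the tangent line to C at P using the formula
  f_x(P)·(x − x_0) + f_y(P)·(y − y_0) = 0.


Tangent line at P: 5*x + 4*y - 2 = 0.

Step 1: f(2, -2) = 0, so P lies on C.
Step 2: partial derivatives
  f_x(x, y) = 1 - 2*y, f_y(x, y) = -2*x - 4*y.
  f_x(P) = 5, f_y(P) = 4 (gradient nonzero, so P is smooth).
Step 3: tangent line at P: 5·(x − 2) + 4·(y − -2) = 0.
Expanding: 5*x + 4*y - 2 = 0.


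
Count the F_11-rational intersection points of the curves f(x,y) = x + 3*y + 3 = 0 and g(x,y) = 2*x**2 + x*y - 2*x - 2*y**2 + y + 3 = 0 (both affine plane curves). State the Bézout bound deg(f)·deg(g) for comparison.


Common zeros: {(0, 10), (10, 3)}; count = 2; Bézout bound = 2.

deg(f) = 1, deg(g) = 2, so Bézout bound = 2.
Scan x ∈ F_11. For each x, list the y ∈ F_11 with f(x, y) ≡ 0 and those with g(x, y) ≡ 0 (mod 11); the common zeros in that column are the intersection.
  x = 0: f ≡ 0 at y ∈ {10}; g ≡ 0 at y ∈ {7, 10}; common: {10}.
  x = 1: f ≡ 0 at y ∈ {6}; g ≡ 0 at y ∈ ∅; common: ∅.
  x = 2: f ≡ 0 at y ∈ {2}; g ≡ 0 at y ∈ ∅; common: ∅.
  x = 3: f ≡ 0 at y ∈ {9}; g ≡ 0 at y ∈ {6, 7}; common: ∅.
  x = 4: f ≡ 0 at y ∈ {5}; g ≡ 0 at y ∈ ∅; common: ∅.
  x = 5: f ≡ 0 at y ∈ {1}; g ≡ 0 at y ∈ ∅; common: ∅.
  x = 6: f ≡ 0 at y ∈ {8}; g ≡ 0 at y ∈ {3, 6}; common: ∅.
  x = 7: f ≡ 0 at y ∈ {4}; g ≡ 0 at y ∈ {5, 10}; common: ∅.
  x = 8: f ≡ 0 at y ∈ {0}; g ≡ 0 at y ∈ {5}; common: ∅.
  x = 9: f ≡ 0 at y ∈ {7}; g ≡ 0 at y ∈ {8}; common: ∅.
  x = 10: f ≡ 0 at y ∈ {3}; g ≡ 0 at y ∈ {3, 8}; common: {3}.
Collecting: common zeros = {(0, 10), (10, 3)}, so the count is 2.
Comparison with the Bézout bound: 2 ≤ 2 = deg(f)·deg(g), as expected for curves with no common component (the bound is attained).


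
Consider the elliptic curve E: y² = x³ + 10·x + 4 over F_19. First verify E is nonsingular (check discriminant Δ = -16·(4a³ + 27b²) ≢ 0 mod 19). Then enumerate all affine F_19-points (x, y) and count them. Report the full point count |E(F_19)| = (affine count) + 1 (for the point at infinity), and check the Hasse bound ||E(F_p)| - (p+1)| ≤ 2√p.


Affine points = {(0, 2), (0, 17), (3, 2), (3, 17), (8, 8), (8, 11), (9, 5), (9, 14), (11, 1), (11, 18), (12, 3), (12, 16), (14, 0), (16, 2), (16, 17)}; affine count = 15; |E(F_19)| = 16.

Discriminant check: Δ ∝ 4a³ + 27b² = 4·10³ + 27·4² = 4·1000 + 27·16 ≡ 5 (mod 19). Nonzero ⇒ E is nonsingular.
For each x ∈ F_19, compute rhs = x³ + 10·x + 4 mod 19, then count y ∈ F_19 with y² ≡ rhs.
  x = 0: rhs = 4, matching y values: 2, 17 (2 points).
  x = 1: rhs = 15, matching y values: none (0 points).
  x = 2: rhs = 13, matching y values: none (0 points).
  x = 3: rhs = 4, matching y values: 2, 17 (2 points).
  x = 4: rhs = 13, matching y values: none (0 points).
  x = 5: rhs = 8, matching y values: none (0 points).
  x = 6: rhs = 14, matching y values: none (0 points).
  x = 7: rhs = 18, matching y values: none (0 points).
  x = 8: rhs = 7, matching y values: 8, 11 (2 points).
  x = 9: rhs = 6, matching y values: 5, 14 (2 points).
  x = 10: rhs = 2, matching y values: none (0 points).
  x = 11: rhs = 1, matching y values: 1, 18 (2 points).
  x = 12: rhs = 9, matching y values: 3, 16 (2 points).
  x = 13: rhs = 13, matching y values: none (0 points).
  x = 14: rhs = 0, matching y values: 0 (1 points).
  x = 15: rhs = 14, matching y values: none (0 points).
  x = 16: rhs = 4, matching y values: 2, 17 (2 points).
  x = 17: rhs = 14, matching y values: none (0 points).
  x = 18: rhs = 12, matching y values: none (0 points).
Total affine count: 15.
Full point count |E(F_19)| = 15 + 1 = 16.
Hasse bound: |16 − (19+1)| = |-4| = 4 ≤ 2√19 ≈ 8.7178 ✓.


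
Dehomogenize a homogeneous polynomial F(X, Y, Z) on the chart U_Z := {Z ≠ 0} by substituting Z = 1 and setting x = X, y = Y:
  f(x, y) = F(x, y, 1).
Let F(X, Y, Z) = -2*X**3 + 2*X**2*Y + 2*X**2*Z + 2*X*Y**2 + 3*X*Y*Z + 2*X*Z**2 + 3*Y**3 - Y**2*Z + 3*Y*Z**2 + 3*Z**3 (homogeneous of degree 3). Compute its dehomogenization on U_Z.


f(x, y) = -2*x**3 + 2*x**2*y + 2*x**2 + 2*x*y**2 + 3*x*y + 2*x + 3*y**3 - y**2 + 3*y + 3

On U_Z we set Z = 1. Each monomial c·X^i·Y^j·Z^k in F becomes c·x^i·y^j·1^k = c·x^i·y^j.
Substituting Z = 1: F(X, Y, 1) = -2*x**3 + 2*x**2*y + 2*x**2 + 2*x*y**2 + 3*x*y + 2*x + 3*y**3 - y**2 + 3*y + 3.
Note: deg(f) ≤ deg(F) = 3; strict inequality happens when F is divisible by Z (lost terms).


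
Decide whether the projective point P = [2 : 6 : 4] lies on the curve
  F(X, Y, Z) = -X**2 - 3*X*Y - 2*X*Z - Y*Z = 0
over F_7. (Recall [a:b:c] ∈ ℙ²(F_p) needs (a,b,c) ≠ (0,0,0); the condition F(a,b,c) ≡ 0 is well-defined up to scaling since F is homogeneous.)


F(2,6,4) ≡ 4 (mod 7); P is NOT on the curve.

Evaluate F(2, 6, 4) term-by-term (mod 7).
  -X**2 ↦ -1·4·1·1 = -4
  -3*X*Y ↦ -3·2·6·1 = -36
  -2*X*Z ↦ -2·2·1·4 = -16
  -Y*Z ↦ -1·1·6·4 = -24
Sum: F(2, 6, 4) = (-4) + (-36) + (-16) + (-24) = -80.
Reducing mod 7: -80 ≡ 4 (mod 7).
Since F(a, b, c) ≡ 4 ≠ 0 (mod 7), P does NOT lie on the curve.


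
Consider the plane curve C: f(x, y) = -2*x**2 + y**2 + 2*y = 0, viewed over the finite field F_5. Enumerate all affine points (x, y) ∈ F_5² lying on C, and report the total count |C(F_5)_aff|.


Affine F_5-points: {(0, 0), (0, 3), (2, 1), (2, 2), (3, 1), (3, 2)}; count = 6.

For each of the 25 pairs (x, y) ∈ F_5², evaluate f(x, y) mod 5. Record the zeros.
  x = 0: [0↦0, 1↦3, 2↦3, 3↦0, 4↦4]  zeros at y ∈ {0, 3}
  x = 1: [0↦3, 1↦1, 2↦1, 3↦3, 4↦2]  zeros at y ∈ ∅
  x = 2: [0↦2, 1↦0, 2↦0, 3↦2, 4↦1]  zeros at y ∈ {1, 2}
  x = 3: [0↦2, 1↦0, 2↦0, 3↦2, 4↦1]  zeros at y ∈ {1, 2}
  x = 4: [0↦3, 1↦1, 2↦1, 3↦3, 4↦2]  zeros at y ∈ ∅
Collecting zeros: affine points = {(0, 0), (0, 3), (2, 1), (2, 2), (3, 1), (3, 2)}.
Total count |C(F_5)_aff| = 6.


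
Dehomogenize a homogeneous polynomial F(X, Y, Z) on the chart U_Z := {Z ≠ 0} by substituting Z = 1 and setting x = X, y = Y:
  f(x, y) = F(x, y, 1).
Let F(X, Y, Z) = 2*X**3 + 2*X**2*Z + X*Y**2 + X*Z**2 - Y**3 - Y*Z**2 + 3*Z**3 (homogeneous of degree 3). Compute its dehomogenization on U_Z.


f(x, y) = 2*x**3 + 2*x**2 + x*y**2 + x - y**3 - y + 3

On U_Z we set Z = 1. Each monomial c·X^i·Y^j·Z^k in F becomes c·x^i·y^j·1^k = c·x^i·y^j.
Substituting Z = 1: F(X, Y, 1) = 2*x**3 + 2*x**2 + x*y**2 + x - y**3 - y + 3.
Note: deg(f) ≤ deg(F) = 3; strict inequality happens when F is divisible by Z (lost terms).


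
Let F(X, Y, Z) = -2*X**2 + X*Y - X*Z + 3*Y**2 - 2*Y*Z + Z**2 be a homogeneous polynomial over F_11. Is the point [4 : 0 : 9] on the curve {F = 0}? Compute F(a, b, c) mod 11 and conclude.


F(4,0,9) ≡ 2 (mod 11); P is NOT on the curve.

Evaluate F(4, 0, 9) term-by-term (mod 11).
  -2*X**2 ↦ -2·16·1·1 = -32
  X*Y ↦ 1·4·0·1 = 0
  -X*Z ↦ -1·4·1·9 = -36
  3*Y**2 ↦ 3·1·0·1 = 0
  -2*Y*Z ↦ -2·1·0·9 = 0
  Z**2 ↦ 1·1·1·81 = 81
Sum: F(4, 0, 9) = (-32) + (0) + (-36) + (0) + (0) + (81) = 13.
Reducing mod 11: 13 ≡ 2 (mod 11).
Since F(a, b, c) ≡ 2 ≠ 0 (mod 11), P does NOT lie on the curve.


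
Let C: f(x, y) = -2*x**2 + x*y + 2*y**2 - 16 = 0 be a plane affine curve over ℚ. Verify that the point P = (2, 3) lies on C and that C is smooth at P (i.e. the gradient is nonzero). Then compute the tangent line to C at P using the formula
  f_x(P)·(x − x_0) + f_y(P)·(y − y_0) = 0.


Tangent line at P: -5*x + 14*y - 32 = 0.

Step 1: f(2, 3) = 0, so P lies on C.
Step 2: partial derivatives
  f_x(x, y) = -4*x + y, f_y(x, y) = x + 4*y.
  f_x(P) = -5, f_y(P) = 14 (gradient nonzero, so P is smooth).
Step 3: tangent line at P: -5·(x − 2) + 14·(y − 3) = 0.
Expanding: -5*x + 14*y - 32 = 0.


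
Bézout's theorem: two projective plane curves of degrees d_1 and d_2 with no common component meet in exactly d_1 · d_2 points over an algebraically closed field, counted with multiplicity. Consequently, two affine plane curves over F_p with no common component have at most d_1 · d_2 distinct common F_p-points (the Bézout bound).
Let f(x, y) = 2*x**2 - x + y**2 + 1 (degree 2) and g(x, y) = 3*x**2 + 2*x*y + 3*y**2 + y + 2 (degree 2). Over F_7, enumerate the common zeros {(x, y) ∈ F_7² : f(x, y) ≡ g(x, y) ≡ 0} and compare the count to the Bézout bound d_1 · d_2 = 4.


Common zeros: {(2, 0)}; count = 1; Bézout bound = 4.

deg(f) = 2, deg(g) = 2, so Bézout bound = 4.
Scan x ∈ F_7. For each x, list the y ∈ F_7 with f(x, y) ≡ 0 and those with g(x, y) ≡ 0 (mod 7); the common zeros in that column are the intersection.
  x = 0: f ≡ 0 at y ∈ ∅; g ≡ 0 at y ∈ ∅; common: ∅.
  x = 1: f ≡ 0 at y ∈ ∅; g ≡ 0 at y ∈ ∅; common: ∅.
  x = 2: f ≡ 0 at y ∈ {0}; g ≡ 0 at y ∈ {0, 3}; common: {0}.
  x = 3: f ≡ 0 at y ∈ ∅; g ≡ 0 at y ∈ {3, 4}; common: ∅.
  x = 4: f ≡ 0 at y ∈ ∅; g ≡ 0 at y ∈ ∅; common: ∅.
  x = 5: f ≡ 0 at y ∈ ∅; g ≡ 0 at y ∈ {0, 1}; common: ∅.
  x = 6: f ≡ 0 at y ∈ ∅; g ≡ 0 at y ∈ {1, 4}; common: ∅.
Collecting: common zeros = {(2, 0)}, so the count is 1.
Comparison with the Bézout bound: 1 ≤ 4 = deg(f)·deg(g), as expected for curves with no common component (the affine F_7-count falls short of the bound because intersections may lie at infinity, over extension fields, or carry multiplicity).


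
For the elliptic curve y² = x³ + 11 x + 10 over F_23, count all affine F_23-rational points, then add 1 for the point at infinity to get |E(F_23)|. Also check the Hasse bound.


Affine points = {(3, 1), (3, 22), (4, 7), (4, 16), (5, 11), (5, 12), (6, 4), (6, 19), (7, 4), (7, 19), (8, 9), (8, 14), (10, 4), (10, 19), (11, 6), (11, 17), (13, 2), (13, 21), (15, 10), (15, 13), (16, 2), (16, 21), (17, 2), (17, 21), (21, 7), (21, 16)}; affine count = 26; |E(F_23)| = 27.

Discriminant check: Δ ∝ 4a³ + 27b² = 4·11³ + 27·10² = 4·1331 + 27·100 ≡ 20 (mod 23). Nonzero ⇒ E is nonsingular.
For each x ∈ F_23, compute rhs = x³ + 11·x + 10 mod 23, then count y ∈ F_23 with y² ≡ rhs.
  x = 0: rhs = 10, matching y values: none (0 points).
  x = 1: rhs = 22, matching y values: none (0 points).
  x = 2: rhs = 17, matching y values: none (0 points).
  x = 3: rhs = 1, matching y values: 1, 22 (2 points).
  x = 4: rhs = 3, matching y values: 7, 16 (2 points).
  x = 5: rhs = 6, matching y values: 11, 12 (2 points).
  x = 6: rhs = 16, matching y values: 4, 19 (2 points).
  x = 7: rhs = 16, matching y values: 4, 19 (2 points).
  x = 8: rhs = 12, matching y values: 9, 14 (2 points).
  x = 9: rhs = 10, matching y values: none (0 points).
  x = 10: rhs = 16, matching y values: 4, 19 (2 points).
  x = 11: rhs = 13, matching y values: 6, 17 (2 points).
  x = 12: rhs = 7, matching y values: none (0 points).
  x = 13: rhs = 4, matching y values: 2, 21 (2 points).
  x = 14: rhs = 10, matching y values: none (0 points).
  x = 15: rhs = 8, matching y values: 10, 13 (2 points).
  x = 16: rhs = 4, matching y values: 2, 21 (2 points).
  x = 17: rhs = 4, matching y values: 2, 21 (2 points).
  x = 18: rhs = 14, matching y values: none (0 points).
  x = 19: rhs = 17, matching y values: none (0 points).
  x = 20: rhs = 19, matching y values: none (0 points).
  x = 21: rhs = 3, matching y values: 7, 16 (2 points).
  x = 22: rhs = 21, matching y values: none (0 points).
Total affine count: 26.
Full point count |E(F_23)| = 26 + 1 = 27.
Hasse bound: |27 − (23+1)| = |3| = 3 ≤ 2√23 ≈ 9.5917 ✓.


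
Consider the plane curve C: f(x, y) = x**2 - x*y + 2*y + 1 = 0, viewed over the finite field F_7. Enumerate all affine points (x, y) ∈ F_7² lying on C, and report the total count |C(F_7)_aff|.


Affine F_7-points: {(0, 3), (1, 5), (3, 3), (4, 5), (5, 4), (6, 4)}; count = 6.

For each of the 49 pairs (x, y) ∈ F_7², evaluate f(x, y) mod 7. Record the zeros.
  x = 0: [0↦1, 1↦3, 2↦5, 3↦0, 4↦2, 5↦4, 6↦6]  zeros at y ∈ {3}
  x = 1: [0↦2, 1↦3, 2↦4, 3↦5, 4↦6, 5↦0, 6↦1]  zeros at y ∈ {5}
  x = 2: [0↦5, 1↦5, 2↦5, 3↦5, 4↦5, 5↦5, 6↦5]  zeros at y ∈ ∅
  x = 3: [0↦3, 1↦2, 2↦1, 3↦0, 4↦6, 5↦5, 6↦4]  zeros at y ∈ {3}
  x = 4: [0↦3, 1↦1, 2↦6, 3↦4, 4↦2, 5↦0, 6↦5]  zeros at y ∈ {5}
  x = 5: [0↦5, 1↦2, 2↦6, 3↦3, 4↦0, 5↦4, 6↦1]  zeros at y ∈ {4}
  x = 6: [0↦2, 1↦5, 2↦1, 3↦4, 4↦0, 5↦3, 6↦6]  zeros at y ∈ {4}
Collecting zeros: affine points = {(0, 3), (1, 5), (3, 3), (4, 5), (5, 4), (6, 4)}.
Total count |C(F_7)_aff| = 6.


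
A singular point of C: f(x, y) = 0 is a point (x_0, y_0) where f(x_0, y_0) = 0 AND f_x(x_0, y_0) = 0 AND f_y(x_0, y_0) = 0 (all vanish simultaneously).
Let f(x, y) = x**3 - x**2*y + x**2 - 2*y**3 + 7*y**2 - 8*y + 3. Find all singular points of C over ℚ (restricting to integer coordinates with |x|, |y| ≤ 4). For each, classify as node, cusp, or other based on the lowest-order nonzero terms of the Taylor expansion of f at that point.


Singular points: {(0, 1)}; classification: cusp.

Compute partial derivatives:
  f_x = 3*x**2 - 2*x*y + 2*x.
  f_y = -x**2 - 6*y**2 + 14*y - 8.
Scan x_0 ∈ {−4, ..., 4}. For each x_0, f_y(x_0, y) is a polynomial in y; find its integer roots y ∈ {−4, ..., 4}, then test f_x and f at those candidates.
  x = -4: f_y(-4, y) = -6*y**2 + 14*y - 24; no integer root y with |y| ≤ 4.
  x = -3: f_y(-3, y) = -6*y**2 + 14*y - 17; no integer root y with |y| ≤ 4.
  x = -2: f_y(-2, y) = -6*y**2 + 14*y - 12; no integer root y with |y| ≤ 4.
  x = -1: f_y(-1, y) = -6*y**2 + 14*y - 9; no integer root y with |y| ≤ 4.
  x = 0: f_y(0, y) = -6*y**2 + 14*y - 8; vanishes at y ∈ {1}. (0, 1): f_x = 0, f = 0 — SINGULAR.
  x = 1: f_y(1, y) = -6*y**2 + 14*y - 9; no integer root y with |y| ≤ 4.
  x = 2: f_y(2, y) = -6*y**2 + 14*y - 12; no integer root y with |y| ≤ 4.
  x = 3: f_y(3, y) = -6*y**2 + 14*y - 17; no integer root y with |y| ≤ 4.
  x = 4: f_y(4, y) = -6*y**2 + 14*y - 24; no integer root y with |y| ≤ 4.
Only singular point on the grid: (0, 1).
Classify: substitute x = 0 + u, y = 1 + v and expand: f = u**3 - u**2*v - 2*v**3 + v**2.
No constant or linear terms (consistent with a singular point). Quadratic part: v**2. Cubic part: u**3 - u**2*v - 2*v**3.
The quadratic part v**2 is a perfect square, so there is a single (double) tangent line v = 0, i.e. y = 1. Restricting the cubic part to that line (v = 0) leaves u**3 ≠ 0, so f is not divisible by v and the branch is v² ≈ -u**3 to lowest order — this is a cusp.
Classification: cusp.


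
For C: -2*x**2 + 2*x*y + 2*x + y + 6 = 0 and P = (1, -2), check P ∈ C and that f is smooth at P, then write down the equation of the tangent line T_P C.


Tangent line at P: -6*x + 3*y + 12 = 0.

Step 1: f(1, -2) = 0, so P lies on C.
Step 2: partial derivatives
  f_x(x, y) = -4*x + 2*y + 2, f_y(x, y) = 2*x + 1.
  f_x(P) = -6, f_y(P) = 3 (gradient nonzero, so P is smooth).
Step 3: tangent line at P: -6·(x − 1) + 3·(y − -2) = 0.
Expanding: -6*x + 3*y + 12 = 0.


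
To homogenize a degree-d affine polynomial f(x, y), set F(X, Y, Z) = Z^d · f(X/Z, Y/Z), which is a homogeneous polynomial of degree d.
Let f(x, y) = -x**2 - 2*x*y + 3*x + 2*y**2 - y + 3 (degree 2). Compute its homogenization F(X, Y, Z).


F(X, Y, Z) = -X**2 - 2*X*Y + 3*X*Z + 2*Y**2 - Y*Z + 3*Z**2

deg(f) = 2.
Substitute x = X/Z, y = Y/Z into f, then multiply by Z^2.
  monomial -1·x^2·y^0 ↦ -1·X^2·Y^0·Z^0.
  monomial -2·x^1·y^1 ↦ -2·X^1·Y^1·Z^0.
  monomial 3·x^1·y^0 ↦ 3·X^1·Y^0·Z^1.
  monomial 2·x^0·y^2 ↦ 2·X^0·Y^2·Z^0.
  monomial -1·x^0·y^1 ↦ -1·X^0·Y^1·Z^1.
  monomial 3·x^0·y^0 ↦ 3·X^0·Y^0·Z^2.
Collecting: F(X, Y, Z) = -X**2 - 2*X*Y + 3*X*Z + 2*Y**2 - Y*Z + 3*Z**2.


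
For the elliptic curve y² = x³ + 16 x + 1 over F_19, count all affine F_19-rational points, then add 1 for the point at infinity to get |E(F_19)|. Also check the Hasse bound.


Affine points = {(0, 1), (0, 18), (3, 0), (5, 4), (5, 15), (6, 3), (6, 16), (7, 0), (9, 0), (11, 8), (11, 11), (14, 9), (14, 10), (15, 5), (15, 14)}; affine count = 15; |E(F_19)| = 16.

Discriminant check: Δ ∝ 4a³ + 27b² = 4·16³ + 27·1² = 4·4096 + 27·1 ≡ 14 (mod 19). Nonzero ⇒ E is nonsingular.
For each x ∈ F_19, compute rhs = x³ + 16·x + 1 mod 19, then count y ∈ F_19 with y² ≡ rhs.
  x = 0: rhs = 1, matching y values: 1, 18 (2 points).
  x = 1: rhs = 18, matching y values: none (0 points).
  x = 2: rhs = 3, matching y values: none (0 points).
  x = 3: rhs = 0, matching y values: 0 (1 points).
  x = 4: rhs = 15, matching y values: none (0 points).
  x = 5: rhs = 16, matching y values: 4, 15 (2 points).
  x = 6: rhs = 9, matching y values: 3, 16 (2 points).
  x = 7: rhs = 0, matching y values: 0 (1 points).
  x = 8: rhs = 14, matching y values: none (0 points).
  x = 9: rhs = 0, matching y values: 0 (1 points).
  x = 10: rhs = 2, matching y values: none (0 points).
  x = 11: rhs = 7, matching y values: 8, 11 (2 points).
  x = 12: rhs = 2, matching y values: none (0 points).
  x = 13: rhs = 12, matching y values: none (0 points).
  x = 14: rhs = 5, matching y values: 9, 10 (2 points).
  x = 15: rhs = 6, matching y values: 5, 14 (2 points).
  x = 16: rhs = 2, matching y values: none (0 points).
  x = 17: rhs = 18, matching y values: none (0 points).
  x = 18: rhs = 3, matching y values: none (0 points).
Total affine count: 15.
Full point count |E(F_19)| = 15 + 1 = 16.
Hasse bound: |16 − (19+1)| = |-4| = 4 ≤ 2√19 ≈ 8.7178 ✓.
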